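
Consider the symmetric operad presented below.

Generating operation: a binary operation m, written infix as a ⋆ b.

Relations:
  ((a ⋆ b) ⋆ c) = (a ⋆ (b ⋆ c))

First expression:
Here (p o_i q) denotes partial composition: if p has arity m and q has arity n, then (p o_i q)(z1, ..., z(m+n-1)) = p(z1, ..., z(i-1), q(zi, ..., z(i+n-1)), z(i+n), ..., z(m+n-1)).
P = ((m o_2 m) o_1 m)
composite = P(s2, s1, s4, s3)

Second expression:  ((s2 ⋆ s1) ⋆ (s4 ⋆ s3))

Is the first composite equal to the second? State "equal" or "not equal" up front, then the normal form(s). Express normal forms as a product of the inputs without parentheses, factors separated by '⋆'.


equal — both sides give s2 ⋆ s1 ⋆ s4 ⋆ s3

Reducing the first expression gives s2 ⋆ s1 ⋆ s4 ⋆ s3
Reducing the second expression gives s2 ⋆ s1 ⋆ s4 ⋆ s3
The forms coincide; equal.


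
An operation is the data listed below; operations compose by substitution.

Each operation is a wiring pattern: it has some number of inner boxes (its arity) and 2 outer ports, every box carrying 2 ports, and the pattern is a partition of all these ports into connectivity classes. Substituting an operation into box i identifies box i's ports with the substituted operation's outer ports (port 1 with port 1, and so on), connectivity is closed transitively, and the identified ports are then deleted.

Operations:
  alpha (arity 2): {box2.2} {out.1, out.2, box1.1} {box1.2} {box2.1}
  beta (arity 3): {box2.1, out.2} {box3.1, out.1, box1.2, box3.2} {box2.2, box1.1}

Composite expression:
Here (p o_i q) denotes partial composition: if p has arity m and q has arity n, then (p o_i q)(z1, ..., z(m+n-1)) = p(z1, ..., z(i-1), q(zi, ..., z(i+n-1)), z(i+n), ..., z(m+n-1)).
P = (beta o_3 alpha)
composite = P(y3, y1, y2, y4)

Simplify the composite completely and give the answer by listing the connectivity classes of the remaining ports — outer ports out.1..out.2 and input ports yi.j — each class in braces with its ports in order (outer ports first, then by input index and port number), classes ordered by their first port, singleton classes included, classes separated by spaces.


{out.1, y2.1, y3.2} {out.2, y1.1} {y1.2, y3.1} {y2.2} {y4.1} {y4.2}

Two ports join when wires chain via beta-identified ports.
alpha over (y2, y4) gives {out.1, out.2, y2.1} {y2.2} {y4.1} {y4.2}, out.j being that stage's outer ports
beta over (y3, y1, y2, y4) gives {out.1, y2.1, y3.2} {out.2, y1.1} {y1.2, y3.1} {y2.2} {y4.1} {y4.2}, out.j being that stage's outer ports


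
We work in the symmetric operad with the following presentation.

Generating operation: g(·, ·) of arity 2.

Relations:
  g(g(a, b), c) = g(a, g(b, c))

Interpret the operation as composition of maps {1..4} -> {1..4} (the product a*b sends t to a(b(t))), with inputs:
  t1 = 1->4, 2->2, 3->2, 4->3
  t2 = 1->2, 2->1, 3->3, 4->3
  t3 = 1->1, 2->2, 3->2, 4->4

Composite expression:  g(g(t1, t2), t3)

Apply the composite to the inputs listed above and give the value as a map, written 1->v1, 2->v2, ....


1->2, 2->4, 3->4, 4->2


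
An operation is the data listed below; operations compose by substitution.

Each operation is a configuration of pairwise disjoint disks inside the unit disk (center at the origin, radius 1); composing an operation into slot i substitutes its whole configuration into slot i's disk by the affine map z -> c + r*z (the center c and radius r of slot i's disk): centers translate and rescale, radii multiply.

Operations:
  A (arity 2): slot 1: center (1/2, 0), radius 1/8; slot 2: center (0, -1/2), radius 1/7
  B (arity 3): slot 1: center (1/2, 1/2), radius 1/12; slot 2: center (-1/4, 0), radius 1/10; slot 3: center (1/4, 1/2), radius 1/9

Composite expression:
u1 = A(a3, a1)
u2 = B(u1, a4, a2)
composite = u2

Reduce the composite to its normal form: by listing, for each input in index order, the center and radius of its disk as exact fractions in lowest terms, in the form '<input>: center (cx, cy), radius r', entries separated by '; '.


a1: center (1/2, 11/24), radius 1/84; a2: center (1/4, 1/2), radius 1/9; a3: center (13/24, 1/2), radius 1/96; a4: center (-1/4, 0), radius 1/10

Only the slot chain above each a matters under B; compose those maps.
a3 passes through 2 substitutions, ending at center (13/24, 1/2), radius 1/96
a1 passes through 2 substitutions, ending at center (1/2, 11/24), radius 1/84
a4 passes through 1 substitution, ending at center (-1/4, 0), radius 1/10
a2 passes through 1 substitution, ending at center (1/4, 1/2), radius 1/9


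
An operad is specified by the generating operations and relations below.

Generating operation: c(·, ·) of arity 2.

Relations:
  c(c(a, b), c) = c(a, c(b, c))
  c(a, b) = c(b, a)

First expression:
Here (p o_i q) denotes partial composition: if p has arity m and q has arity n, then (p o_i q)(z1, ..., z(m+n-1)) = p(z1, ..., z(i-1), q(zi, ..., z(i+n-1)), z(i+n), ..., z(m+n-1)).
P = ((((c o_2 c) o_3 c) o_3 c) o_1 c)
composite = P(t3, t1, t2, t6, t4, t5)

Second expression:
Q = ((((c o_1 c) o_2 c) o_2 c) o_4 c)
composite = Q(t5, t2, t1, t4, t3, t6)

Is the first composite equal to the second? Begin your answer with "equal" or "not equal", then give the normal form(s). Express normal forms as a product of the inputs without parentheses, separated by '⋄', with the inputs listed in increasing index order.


equal — both sides give t1 ⋄ t2 ⋄ t3 ⋄ t4 ⋄ t5 ⋄ t6


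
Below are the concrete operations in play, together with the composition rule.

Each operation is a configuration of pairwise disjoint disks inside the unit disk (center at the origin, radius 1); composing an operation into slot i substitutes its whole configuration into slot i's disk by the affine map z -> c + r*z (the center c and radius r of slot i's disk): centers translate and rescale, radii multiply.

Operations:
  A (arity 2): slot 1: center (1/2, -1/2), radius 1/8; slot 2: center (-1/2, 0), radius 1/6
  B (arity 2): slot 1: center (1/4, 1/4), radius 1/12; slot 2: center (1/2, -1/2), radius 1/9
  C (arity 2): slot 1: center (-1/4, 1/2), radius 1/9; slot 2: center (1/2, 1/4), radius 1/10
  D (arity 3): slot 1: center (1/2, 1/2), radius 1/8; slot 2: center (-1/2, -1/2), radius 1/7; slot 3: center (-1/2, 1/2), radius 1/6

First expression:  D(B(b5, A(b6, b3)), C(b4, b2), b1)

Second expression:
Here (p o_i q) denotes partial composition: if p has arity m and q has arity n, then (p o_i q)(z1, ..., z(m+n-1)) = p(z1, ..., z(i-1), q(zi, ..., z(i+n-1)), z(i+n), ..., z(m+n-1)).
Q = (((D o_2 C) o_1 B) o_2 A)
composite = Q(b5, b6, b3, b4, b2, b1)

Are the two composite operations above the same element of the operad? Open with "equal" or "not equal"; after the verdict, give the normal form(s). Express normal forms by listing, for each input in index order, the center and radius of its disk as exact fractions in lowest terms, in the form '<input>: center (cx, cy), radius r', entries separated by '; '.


equal; both compose to b1: center (-1/2, 1/2), radius 1/6; b2: center (-3/7, -13/28), radius 1/70; b3: center (5/9, 7/16), radius 1/432; b4: center (-15/28, -3/7), radius 1/63; b5: center (17/32, 17/32), radius 1/96; b6: center (41/72, 31/72), radius 1/576

The first expression reduces to b1: center (-1/2, 1/2), radius 1/6; b2: center (-3/7, -13/28), radius 1/70; b3: center (5/9, 7/16), radius 1/432; b4: center (-15/28, -3/7), radius 1/63; b5: center (17/32, 17/32), radius 1/96; b6: center (41/72, 31/72), radius 1/576
The second expression reduces to b1: center (-1/2, 1/2), radius 1/6; b2: center (-3/7, -13/28), radius 1/70; b3: center (5/9, 7/16), radius 1/432; b4: center (-15/28, -3/7), radius 1/63; b5: center (17/32, 17/32), radius 1/96; b6: center (41/72, 31/72), radius 1/576
Same normal form: equal.


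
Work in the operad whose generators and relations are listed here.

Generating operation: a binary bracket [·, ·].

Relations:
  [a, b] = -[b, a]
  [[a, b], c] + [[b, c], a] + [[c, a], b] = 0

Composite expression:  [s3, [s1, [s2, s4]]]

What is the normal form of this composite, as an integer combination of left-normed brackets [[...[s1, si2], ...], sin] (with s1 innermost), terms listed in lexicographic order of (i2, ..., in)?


-[[[s1, s2], s4], s3] + [[[s1, s4], s2], s3]


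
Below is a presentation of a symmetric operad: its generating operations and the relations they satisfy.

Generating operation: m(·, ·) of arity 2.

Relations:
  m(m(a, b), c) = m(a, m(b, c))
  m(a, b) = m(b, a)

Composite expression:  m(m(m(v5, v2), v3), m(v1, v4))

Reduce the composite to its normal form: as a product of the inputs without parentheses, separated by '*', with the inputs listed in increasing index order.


v1 * v2 * v3 * v4 * v5

Key point: m commutes, so take the v-inputs in any fixed order.
m(v5, v2) collapses to v5 * v2
m(m(v5, v2), v3) collapses to v5 * v2 * v3
m(v1, v4) collapses to v1 * v4
m(m(m(v5, v2), v3), m(v1, v4)) collapses to v5 * v2 * v3 * v1 * v4
commutativity sorts the factors: v1 * v2 * v3 * v4 * v5


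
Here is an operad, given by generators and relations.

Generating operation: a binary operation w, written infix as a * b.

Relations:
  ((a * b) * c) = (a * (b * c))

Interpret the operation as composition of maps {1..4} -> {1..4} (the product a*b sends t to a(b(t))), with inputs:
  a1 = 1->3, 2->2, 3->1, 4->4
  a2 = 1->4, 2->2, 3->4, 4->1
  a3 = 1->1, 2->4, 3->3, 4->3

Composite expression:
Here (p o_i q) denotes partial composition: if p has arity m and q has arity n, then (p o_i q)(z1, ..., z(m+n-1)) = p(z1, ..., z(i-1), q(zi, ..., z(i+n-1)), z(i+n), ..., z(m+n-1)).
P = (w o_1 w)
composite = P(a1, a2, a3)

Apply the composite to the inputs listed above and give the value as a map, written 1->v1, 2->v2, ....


1->4, 2->3, 3->4, 4->4

(a1 * a2) = 1->4, 2->2, 3->4, 4->3
((a1 * a2) * a3) = 1->4, 2->3, 3->4, 4->4


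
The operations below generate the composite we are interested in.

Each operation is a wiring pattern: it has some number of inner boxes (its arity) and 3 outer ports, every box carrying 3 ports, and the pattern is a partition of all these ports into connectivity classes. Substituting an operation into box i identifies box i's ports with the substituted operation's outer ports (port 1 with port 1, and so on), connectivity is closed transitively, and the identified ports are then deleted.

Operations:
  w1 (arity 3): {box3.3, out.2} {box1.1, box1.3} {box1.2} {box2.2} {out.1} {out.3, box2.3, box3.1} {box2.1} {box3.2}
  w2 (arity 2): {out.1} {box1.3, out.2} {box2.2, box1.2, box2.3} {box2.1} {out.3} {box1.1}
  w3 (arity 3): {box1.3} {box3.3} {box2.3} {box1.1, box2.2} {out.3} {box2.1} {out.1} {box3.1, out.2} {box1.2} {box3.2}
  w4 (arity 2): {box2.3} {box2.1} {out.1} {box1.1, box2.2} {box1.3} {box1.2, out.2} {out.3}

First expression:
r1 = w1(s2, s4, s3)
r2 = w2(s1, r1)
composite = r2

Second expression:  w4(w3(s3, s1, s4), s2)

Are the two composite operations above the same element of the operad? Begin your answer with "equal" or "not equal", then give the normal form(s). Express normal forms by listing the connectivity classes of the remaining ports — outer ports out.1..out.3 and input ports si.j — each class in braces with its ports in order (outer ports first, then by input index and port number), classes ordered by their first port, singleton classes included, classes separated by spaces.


The first expression, normalized: {out.1} {out.2, s1.3} {out.3} {s1.1} {s1.2, s3.1, s3.3, s4.3} {s2.1, s2.3} {s2.2} {s3.2} {s4.1} {s4.2}
The second expression, normalized: {out.1} {out.2, s4.1} {out.3} {s1.1} {s1.2, s3.1} {s1.3} {s2.1} {s2.2} {s2.3} {s3.2} {s3.3} {s4.2} {s4.3}
The normal forms differ: not equal.

not equal; first: {out.1} {out.2, s1.3} {out.3} {s1.1} {s1.2, s3.1, s3.3, s4.3} {s2.1, s2.3} {s2.2} {s3.2} {s4.1} {s4.2}; second: {out.1} {out.2, s4.1} {out.3} {s1.1} {s1.2, s3.1} {s1.3} {s2.1} {s2.2} {s2.3} {s3.2} {s3.3} {s4.2} {s4.3}


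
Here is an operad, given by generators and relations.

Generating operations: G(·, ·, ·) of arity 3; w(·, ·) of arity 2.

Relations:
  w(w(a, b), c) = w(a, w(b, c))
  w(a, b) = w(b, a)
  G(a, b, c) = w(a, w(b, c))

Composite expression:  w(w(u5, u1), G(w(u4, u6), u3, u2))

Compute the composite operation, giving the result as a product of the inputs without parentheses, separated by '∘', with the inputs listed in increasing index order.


u1 ∘ u2 ∘ u3 ∘ u4 ∘ u5 ∘ u6


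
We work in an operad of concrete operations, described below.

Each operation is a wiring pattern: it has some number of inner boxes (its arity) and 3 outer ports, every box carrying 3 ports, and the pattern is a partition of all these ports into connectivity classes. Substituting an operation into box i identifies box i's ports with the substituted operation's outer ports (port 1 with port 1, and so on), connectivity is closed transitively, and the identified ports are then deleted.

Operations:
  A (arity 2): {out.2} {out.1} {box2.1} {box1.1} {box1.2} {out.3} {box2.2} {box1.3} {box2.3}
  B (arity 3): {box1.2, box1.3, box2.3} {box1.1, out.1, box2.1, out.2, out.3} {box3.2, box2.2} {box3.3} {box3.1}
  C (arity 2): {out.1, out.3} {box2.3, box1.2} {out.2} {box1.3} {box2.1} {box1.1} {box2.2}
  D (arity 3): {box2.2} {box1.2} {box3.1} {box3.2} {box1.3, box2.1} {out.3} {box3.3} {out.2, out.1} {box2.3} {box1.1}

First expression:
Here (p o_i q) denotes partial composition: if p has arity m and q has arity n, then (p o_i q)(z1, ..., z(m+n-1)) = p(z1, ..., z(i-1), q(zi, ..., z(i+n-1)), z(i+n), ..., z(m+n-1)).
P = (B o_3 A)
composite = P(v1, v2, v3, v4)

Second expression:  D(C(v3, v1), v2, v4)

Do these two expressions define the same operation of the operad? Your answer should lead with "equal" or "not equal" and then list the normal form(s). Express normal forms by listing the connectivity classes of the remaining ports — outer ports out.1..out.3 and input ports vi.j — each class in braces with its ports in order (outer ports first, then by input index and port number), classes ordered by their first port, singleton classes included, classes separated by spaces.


not equal; first: {out.1, out.2, out.3, v1.1, v2.1} {v1.2, v1.3, v2.3} {v2.2} {v3.1} {v3.2} {v3.3} {v4.1} {v4.2} {v4.3}; second: {out.1, out.2} {out.3} {v1.1} {v1.2} {v1.3, v3.2} {v2.1} {v2.2} {v2.3} {v3.1} {v3.3} {v4.1} {v4.2} {v4.3}

The first expression reduces to {out.1, out.2, out.3, v1.1, v2.1} {v1.2, v1.3, v2.3} {v2.2} {v3.1} {v3.2} {v3.3} {v4.1} {v4.2} {v4.3}
The second expression reduces to {out.1, out.2} {out.3} {v1.1} {v1.2} {v1.3, v3.2} {v2.1} {v2.2} {v2.3} {v3.1} {v3.3} {v4.1} {v4.2} {v4.3}
The normal forms differ: not equal.


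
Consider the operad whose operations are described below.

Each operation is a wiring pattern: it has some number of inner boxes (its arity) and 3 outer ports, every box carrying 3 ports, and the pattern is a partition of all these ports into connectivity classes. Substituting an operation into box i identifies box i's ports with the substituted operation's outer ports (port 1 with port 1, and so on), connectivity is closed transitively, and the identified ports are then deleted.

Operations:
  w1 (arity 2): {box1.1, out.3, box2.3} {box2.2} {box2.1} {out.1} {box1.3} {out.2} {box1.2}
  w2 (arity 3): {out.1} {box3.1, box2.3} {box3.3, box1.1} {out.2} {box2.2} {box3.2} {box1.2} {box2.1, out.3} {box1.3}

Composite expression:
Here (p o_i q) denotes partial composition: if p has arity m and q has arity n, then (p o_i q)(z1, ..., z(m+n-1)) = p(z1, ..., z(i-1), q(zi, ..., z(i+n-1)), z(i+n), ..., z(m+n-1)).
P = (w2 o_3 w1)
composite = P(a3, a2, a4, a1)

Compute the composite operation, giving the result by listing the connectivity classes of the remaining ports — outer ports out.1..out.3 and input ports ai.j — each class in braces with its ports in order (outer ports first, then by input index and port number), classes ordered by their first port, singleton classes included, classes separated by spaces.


{out.1} {out.2} {out.3, a2.1} {a1.1} {a1.2} {a1.3, a3.1, a4.1} {a2.2} {a2.3} {a3.2} {a3.3} {a4.2} {a4.3}

Two ports join when wires chain via w2-identified ports.
w1 over (a4, a1) gives {out.1} {out.2} {out.3, a1.3, a4.1} {a1.1} {a1.2} {a4.2} {a4.3}, out.j being that stage's outer ports
w2 over (a3, a2, a4, a1) gives {out.1} {out.2} {out.3, a2.1} {a1.1} {a1.2} {a1.3, a3.1, a4.1} {a2.2} {a2.3} {a3.2} {a3.3} {a4.2} {a4.3}, out.j being that stage's outer ports


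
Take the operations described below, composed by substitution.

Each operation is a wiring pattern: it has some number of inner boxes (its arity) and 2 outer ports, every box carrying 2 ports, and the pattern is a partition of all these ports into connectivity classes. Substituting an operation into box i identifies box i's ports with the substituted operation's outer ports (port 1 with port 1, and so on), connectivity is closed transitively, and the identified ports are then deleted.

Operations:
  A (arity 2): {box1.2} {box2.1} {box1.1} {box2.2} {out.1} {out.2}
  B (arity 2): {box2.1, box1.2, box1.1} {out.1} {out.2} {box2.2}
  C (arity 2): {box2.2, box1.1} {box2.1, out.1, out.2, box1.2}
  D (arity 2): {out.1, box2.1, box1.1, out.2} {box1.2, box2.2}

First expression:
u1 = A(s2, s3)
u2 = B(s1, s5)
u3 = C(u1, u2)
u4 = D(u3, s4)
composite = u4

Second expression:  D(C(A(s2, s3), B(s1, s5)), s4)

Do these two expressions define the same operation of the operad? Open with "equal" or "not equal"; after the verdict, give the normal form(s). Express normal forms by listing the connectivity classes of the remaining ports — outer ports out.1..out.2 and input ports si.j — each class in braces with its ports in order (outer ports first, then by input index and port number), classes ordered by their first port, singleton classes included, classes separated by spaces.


equal; both compose to {out.1, out.2, s4.1, s4.2} {s1.1, s1.2, s5.1} {s2.1} {s2.2} {s3.1} {s3.2} {s5.2}

Reducing the first expression gives {out.1, out.2, s4.1, s4.2} {s1.1, s1.2, s5.1} {s2.1} {s2.2} {s3.1} {s3.2} {s5.2}
Reducing the second expression gives {out.1, out.2, s4.1, s4.2} {s1.1, s1.2, s5.1} {s2.1} {s2.2} {s3.1} {s3.2} {s5.2}
One common form — equal.


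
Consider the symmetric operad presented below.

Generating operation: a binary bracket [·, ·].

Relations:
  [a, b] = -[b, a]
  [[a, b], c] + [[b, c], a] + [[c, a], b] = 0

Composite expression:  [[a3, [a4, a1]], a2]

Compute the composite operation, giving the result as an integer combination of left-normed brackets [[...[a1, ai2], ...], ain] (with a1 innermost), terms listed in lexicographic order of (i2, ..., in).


[[[a1, a4], a3], a2]


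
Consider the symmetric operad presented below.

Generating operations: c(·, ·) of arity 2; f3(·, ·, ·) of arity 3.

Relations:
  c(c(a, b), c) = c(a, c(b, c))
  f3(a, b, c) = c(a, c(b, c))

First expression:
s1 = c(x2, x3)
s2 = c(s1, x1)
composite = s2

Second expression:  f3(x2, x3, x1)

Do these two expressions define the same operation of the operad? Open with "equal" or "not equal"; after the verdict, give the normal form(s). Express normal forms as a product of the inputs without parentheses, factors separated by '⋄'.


The first expression, normalized: x2 ⋄ x3 ⋄ x1
The second expression, normalized: x2 ⋄ x3 ⋄ x1
Same normal form: equal.

equal; the common form is x2 ⋄ x3 ⋄ x1


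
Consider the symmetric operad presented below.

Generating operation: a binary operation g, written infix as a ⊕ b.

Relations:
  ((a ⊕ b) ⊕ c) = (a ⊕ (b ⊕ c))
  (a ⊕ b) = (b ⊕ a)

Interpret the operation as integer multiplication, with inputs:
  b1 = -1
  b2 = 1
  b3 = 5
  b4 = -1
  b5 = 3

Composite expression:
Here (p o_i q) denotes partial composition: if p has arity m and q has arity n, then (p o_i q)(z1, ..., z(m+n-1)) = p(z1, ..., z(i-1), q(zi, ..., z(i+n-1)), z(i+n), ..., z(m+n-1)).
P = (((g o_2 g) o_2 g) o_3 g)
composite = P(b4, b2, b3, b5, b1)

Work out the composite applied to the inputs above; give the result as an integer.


15

(b3 ⊕ b5) = 15
(b2 ⊕ (b3 ⊕ b5)) = 15
((b2 ⊕ (b3 ⊕ b5)) ⊕ b1) = -15
(b4 ⊕ ((b2 ⊕ (b3 ⊕ b5)) ⊕ b1)) = 15


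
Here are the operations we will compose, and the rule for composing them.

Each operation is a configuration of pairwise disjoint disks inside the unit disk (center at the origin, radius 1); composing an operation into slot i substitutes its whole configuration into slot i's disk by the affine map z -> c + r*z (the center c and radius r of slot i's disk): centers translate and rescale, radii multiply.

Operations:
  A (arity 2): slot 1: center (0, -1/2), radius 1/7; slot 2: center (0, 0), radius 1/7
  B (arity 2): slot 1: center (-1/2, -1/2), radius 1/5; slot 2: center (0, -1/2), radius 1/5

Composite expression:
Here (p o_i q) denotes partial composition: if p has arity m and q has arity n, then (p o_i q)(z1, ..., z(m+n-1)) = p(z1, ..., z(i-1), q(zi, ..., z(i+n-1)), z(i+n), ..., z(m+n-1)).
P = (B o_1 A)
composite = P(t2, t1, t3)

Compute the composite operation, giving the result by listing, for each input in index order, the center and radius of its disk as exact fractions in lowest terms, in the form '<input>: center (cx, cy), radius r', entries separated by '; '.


Only the slot chain above each t matters under B; compose those maps.
t2: after 2 affine steps, its disk has center (-1/2, -3/5), radius 1/35
t1: after 2 affine steps, its disk has center (-1/2, -1/2), radius 1/35
t3: after 1 affine step, its disk has center (0, -1/2), radius 1/5

t1: center (-1/2, -1/2), radius 1/35; t2: center (-1/2, -3/5), radius 1/35; t3: center (0, -1/2), radius 1/5


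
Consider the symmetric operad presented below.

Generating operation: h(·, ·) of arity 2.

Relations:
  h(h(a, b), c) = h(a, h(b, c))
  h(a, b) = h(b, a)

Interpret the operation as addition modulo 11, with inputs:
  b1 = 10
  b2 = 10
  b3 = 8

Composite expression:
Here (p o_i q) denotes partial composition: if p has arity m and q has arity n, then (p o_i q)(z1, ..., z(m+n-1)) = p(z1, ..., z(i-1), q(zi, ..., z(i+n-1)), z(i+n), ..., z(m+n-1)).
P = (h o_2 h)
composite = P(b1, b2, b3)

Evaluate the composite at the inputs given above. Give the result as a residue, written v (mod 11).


h(b2, b3) = 7
h(b1, h(b2, b3)) = 6

6 (mod 11)


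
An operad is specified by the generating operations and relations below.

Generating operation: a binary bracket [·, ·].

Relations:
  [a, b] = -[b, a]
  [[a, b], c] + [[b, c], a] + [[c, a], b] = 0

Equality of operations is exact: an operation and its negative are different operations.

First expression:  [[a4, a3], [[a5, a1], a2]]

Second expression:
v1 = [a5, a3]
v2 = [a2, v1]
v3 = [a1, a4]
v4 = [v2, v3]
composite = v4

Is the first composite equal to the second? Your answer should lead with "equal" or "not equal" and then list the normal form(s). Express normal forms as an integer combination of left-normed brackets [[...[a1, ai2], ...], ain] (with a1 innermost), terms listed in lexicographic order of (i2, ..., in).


The first expression, normalized: -[[[[a1, a5], a2], a3], a4] + [[[[a1, a5], a2], a4], a3]
The second expression, normalized: [[[[a1, a4], a2], a3], a5] - [[[[a1, a4], a2], a5], a3] - [[[[a1, a4], a3], a5], a2] + [[[[a1, a4], a5], a3], a2]
Different reductions; not equal.

not equal: they reduce to -[[[[a1, a5], a2], a3], a4] + [[[[a1, a5], a2], a4], a3] and [[[[a1, a4], a2], a3], a5] - [[[[a1, a4], a2], a5], a3] - [[[[a1, a4], a3], a5], a2] + [[[[a1, a4], a5], a3], a2]


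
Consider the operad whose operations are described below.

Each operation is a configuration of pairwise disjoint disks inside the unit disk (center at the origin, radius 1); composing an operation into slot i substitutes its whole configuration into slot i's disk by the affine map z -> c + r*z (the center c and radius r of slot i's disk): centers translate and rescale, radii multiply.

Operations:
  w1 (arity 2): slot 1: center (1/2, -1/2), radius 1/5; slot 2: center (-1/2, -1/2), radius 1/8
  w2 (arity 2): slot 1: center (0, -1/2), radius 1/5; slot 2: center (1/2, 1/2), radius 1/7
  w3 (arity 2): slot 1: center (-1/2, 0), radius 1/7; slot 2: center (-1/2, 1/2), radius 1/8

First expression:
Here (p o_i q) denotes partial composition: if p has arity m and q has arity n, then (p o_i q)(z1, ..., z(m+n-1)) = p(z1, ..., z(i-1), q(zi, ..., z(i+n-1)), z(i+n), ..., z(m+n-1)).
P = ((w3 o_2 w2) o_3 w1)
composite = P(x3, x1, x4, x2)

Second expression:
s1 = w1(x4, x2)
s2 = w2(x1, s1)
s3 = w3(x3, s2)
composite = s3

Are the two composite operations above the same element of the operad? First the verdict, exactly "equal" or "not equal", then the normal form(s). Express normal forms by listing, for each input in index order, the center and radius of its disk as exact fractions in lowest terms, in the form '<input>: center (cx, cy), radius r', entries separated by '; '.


equal; both compose to x1: center (-1/2, 7/16), radius 1/40; x2: center (-25/56, 31/56), radius 1/448; x3: center (-1/2, 0), radius 1/7; x4: center (-3/7, 31/56), radius 1/280

Normal form of the first expression: x1: center (-1/2, 7/16), radius 1/40; x2: center (-25/56, 31/56), radius 1/448; x3: center (-1/2, 0), radius 1/7; x4: center (-3/7, 31/56), radius 1/280
Normal form of the second expression: x1: center (-1/2, 7/16), radius 1/40; x2: center (-25/56, 31/56), radius 1/448; x3: center (-1/2, 0), radius 1/7; x4: center (-3/7, 31/56), radius 1/280
The normal forms match — equal.


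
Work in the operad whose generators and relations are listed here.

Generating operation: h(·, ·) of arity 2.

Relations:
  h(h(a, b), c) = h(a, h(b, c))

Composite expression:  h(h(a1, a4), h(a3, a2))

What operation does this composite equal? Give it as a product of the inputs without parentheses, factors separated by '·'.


a1 · a4 · a3 · a2

Associativity of h dissolves the nesting; only the a-input order survives.
h(a1, a4) collapses to a1 · a4
h(a3, a2) collapses to a3 · a2
h(h(a1, a4), h(a3, a2)) collapses to a1 · a4 · a3 · a2


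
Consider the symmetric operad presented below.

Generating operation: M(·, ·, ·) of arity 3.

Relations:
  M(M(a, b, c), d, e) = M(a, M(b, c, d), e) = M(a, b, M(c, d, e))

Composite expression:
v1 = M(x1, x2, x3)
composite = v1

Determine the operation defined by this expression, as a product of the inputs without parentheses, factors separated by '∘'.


x1 ∘ x2 ∘ x3

Key point: M is associative — brackets drop, the x-order remains.
M(x1, x2, x3) linearizes to x1 ∘ x2 ∘ x3


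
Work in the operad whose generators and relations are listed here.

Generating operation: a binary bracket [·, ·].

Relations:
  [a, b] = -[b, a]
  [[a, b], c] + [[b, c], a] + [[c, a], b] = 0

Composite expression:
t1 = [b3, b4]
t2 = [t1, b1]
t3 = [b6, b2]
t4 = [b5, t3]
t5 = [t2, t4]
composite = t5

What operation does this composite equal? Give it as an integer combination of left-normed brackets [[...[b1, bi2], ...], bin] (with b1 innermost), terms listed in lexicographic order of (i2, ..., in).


-[[[[[b1, b3], b4], b2], b6], b5] + [[[[[b1, b3], b4], b5], b2], b6] - [[[[[b1, b3], b4], b5], b6], b2] + [[[[[b1, b3], b4], b6], b2], b5] + [[[[[b1, b4], b3], b2], b6], b5] - [[[[[b1, b4], b3], b5], b2], b6] + [[[[[b1, b4], b3], b5], b6], b2] - [[[[[b1, b4], b3], b6], b2], b5]


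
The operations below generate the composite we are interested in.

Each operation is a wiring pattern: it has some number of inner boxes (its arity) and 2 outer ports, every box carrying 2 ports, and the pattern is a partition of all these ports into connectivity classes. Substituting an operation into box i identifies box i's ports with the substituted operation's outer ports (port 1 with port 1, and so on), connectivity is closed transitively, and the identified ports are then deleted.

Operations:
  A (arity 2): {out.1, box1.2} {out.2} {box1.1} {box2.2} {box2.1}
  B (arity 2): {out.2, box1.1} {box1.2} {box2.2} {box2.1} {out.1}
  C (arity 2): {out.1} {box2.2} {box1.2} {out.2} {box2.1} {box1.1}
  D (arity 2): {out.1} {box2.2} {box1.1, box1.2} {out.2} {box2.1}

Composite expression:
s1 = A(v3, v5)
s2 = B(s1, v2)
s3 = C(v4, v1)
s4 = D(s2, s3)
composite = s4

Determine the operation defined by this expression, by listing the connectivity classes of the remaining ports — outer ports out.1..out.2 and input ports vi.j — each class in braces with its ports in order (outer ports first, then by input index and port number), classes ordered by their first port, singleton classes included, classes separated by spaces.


{out.1} {out.2} {v1.1} {v1.2} {v2.1} {v2.2} {v3.1} {v3.2} {v4.1} {v4.2} {v5.1} {v5.2}

Substituting into D glues patterns; closure does the rest.
after A, the pattern on (v3, v5) reads {out.1, v3.2} {out.2} {v3.1} {v5.1} {v5.2} (out.j = its outer ports)
after B, the pattern on (v3, v5, v2) reads {out.1} {out.2, v3.2} {v2.1} {v2.2} {v3.1} {v5.1} {v5.2} (out.j = its outer ports)
after C, the pattern on (v4, v1) reads {out.1} {out.2} {v1.1} {v1.2} {v4.1} {v4.2} (out.j = its outer ports)
after D, the pattern on (v3, v5, v2, v4, v1) reads {out.1} {out.2} {v1.1} {v1.2} {v2.1} {v2.2} {v3.1} {v3.2} {v4.1} {v4.2} {v5.1} {v5.2} (out.j = its outer ports)


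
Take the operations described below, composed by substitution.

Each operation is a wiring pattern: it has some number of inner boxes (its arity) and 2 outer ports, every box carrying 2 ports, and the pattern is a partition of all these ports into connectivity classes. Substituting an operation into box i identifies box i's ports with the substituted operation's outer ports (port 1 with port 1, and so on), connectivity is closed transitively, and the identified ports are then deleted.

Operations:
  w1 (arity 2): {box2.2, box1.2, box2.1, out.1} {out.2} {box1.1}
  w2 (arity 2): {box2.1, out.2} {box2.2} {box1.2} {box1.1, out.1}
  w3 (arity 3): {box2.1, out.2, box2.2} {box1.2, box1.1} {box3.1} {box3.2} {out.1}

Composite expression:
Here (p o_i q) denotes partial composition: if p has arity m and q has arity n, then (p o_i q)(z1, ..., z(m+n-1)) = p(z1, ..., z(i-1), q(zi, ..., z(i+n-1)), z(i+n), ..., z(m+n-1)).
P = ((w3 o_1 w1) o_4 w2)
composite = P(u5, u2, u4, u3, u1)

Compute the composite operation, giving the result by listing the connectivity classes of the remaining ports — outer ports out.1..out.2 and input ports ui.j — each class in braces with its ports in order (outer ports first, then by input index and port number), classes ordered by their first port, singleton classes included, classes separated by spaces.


Treat the ports identified at w3 as solder joints: merge, then drop.
the subtree at w1 composes to {out.1, u2.1, u2.2, u5.2} {out.2} {u5.1} on (u5, u2); out.j = own outer ports
the subtree at w2 composes to {out.1, u3.1} {out.2, u1.1} {u1.2} {u3.2} on (u3, u1); out.j = own outer ports
the subtree at w3 composes to {out.1} {out.2, u4.1, u4.2} {u1.1} {u1.2} {u2.1, u2.2, u5.2} {u3.1} {u3.2} {u5.1} on (u5, u2, u4, u3, u1); out.j = own outer ports

{out.1} {out.2, u4.1, u4.2} {u1.1} {u1.2} {u2.1, u2.2, u5.2} {u3.1} {u3.2} {u5.1}


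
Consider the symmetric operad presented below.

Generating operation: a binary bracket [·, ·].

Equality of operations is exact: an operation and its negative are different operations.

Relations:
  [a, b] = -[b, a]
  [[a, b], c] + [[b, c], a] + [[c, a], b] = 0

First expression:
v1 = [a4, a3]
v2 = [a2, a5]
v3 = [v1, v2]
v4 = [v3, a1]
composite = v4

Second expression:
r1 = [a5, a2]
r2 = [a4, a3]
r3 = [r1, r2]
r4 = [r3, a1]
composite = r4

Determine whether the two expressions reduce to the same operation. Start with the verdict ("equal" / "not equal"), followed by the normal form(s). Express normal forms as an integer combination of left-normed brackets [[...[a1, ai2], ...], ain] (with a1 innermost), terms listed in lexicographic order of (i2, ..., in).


equal: each reduces to -[[[[a1, a2], a5], a3], a4] + [[[[a1, a2], a5], a4], a3] + [[[[a1, a3], a4], a2], a5] - [[[[a1, a3], a4], a5], a2] - [[[[a1, a4], a3], a2], a5] + [[[[a1, a4], a3], a5], a2] + [[[[a1, a5], a2], a3], a4] - [[[[a1, a5], a2], a4], a3]


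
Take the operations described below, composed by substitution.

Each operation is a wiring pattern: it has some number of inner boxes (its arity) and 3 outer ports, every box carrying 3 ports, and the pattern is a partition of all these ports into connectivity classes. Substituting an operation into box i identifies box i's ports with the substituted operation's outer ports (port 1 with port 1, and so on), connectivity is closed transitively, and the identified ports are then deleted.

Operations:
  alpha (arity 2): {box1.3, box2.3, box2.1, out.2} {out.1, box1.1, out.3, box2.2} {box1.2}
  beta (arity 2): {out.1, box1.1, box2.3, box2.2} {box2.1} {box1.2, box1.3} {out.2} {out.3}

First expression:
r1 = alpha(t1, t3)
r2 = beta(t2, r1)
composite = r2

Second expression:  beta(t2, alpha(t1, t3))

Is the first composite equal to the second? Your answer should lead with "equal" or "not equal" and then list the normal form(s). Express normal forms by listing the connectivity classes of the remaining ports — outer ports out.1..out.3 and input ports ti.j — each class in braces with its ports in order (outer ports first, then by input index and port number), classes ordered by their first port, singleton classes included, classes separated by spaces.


The first expression, normalized: {out.1, t1.1, t1.3, t2.1, t3.1, t3.2, t3.3} {out.2} {out.3} {t1.2} {t2.2, t2.3}
The second expression, normalized: {out.1, t1.1, t1.3, t2.1, t3.1, t3.2, t3.3} {out.2} {out.3} {t1.2} {t2.2, t2.3}
One common form — equal.

equal — both sides give {out.1, t1.1, t1.3, t2.1, t3.1, t3.2, t3.3} {out.2} {out.3} {t1.2} {t2.2, t2.3}


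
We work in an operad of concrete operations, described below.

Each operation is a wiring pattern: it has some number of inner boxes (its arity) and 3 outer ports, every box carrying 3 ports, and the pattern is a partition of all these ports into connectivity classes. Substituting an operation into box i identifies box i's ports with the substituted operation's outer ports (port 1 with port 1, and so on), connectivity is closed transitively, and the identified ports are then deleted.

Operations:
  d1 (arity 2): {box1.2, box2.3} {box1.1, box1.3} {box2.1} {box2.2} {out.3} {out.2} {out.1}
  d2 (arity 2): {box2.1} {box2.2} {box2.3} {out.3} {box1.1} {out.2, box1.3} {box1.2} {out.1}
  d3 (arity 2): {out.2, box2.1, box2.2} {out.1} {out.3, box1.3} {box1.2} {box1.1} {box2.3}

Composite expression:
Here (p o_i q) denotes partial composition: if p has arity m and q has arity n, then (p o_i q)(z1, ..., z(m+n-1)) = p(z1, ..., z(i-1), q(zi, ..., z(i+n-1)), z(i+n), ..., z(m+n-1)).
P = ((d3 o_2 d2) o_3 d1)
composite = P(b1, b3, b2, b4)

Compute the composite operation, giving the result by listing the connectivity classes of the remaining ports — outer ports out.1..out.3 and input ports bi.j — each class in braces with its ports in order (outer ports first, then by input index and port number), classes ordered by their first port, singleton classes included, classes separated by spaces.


Connectivity passes through glued d3-boundaries; trace each wire chain.
composing d1 on (b2, b4), with out.j its own outer ports: {out.1} {out.2} {out.3} {b2.1, b2.3} {b2.2, b4.3} {b4.1} {b4.2}
composing d2 on (b3, b2, b4), with out.j its own outer ports: {out.1} {out.2, b3.3} {out.3} {b2.1, b2.3} {b2.2, b4.3} {b3.1} {b3.2} {b4.1} {b4.2}
composing d3 on (b1, b3, b2, b4), with out.j its own outer ports: {out.1} {out.2, b3.3} {out.3, b1.3} {b1.1} {b1.2} {b2.1, b2.3} {b2.2, b4.3} {b3.1} {b3.2} {b4.1} {b4.2}

{out.1} {out.2, b3.3} {out.3, b1.3} {b1.1} {b1.2} {b2.1, b2.3} {b2.2, b4.3} {b3.1} {b3.2} {b4.1} {b4.2}


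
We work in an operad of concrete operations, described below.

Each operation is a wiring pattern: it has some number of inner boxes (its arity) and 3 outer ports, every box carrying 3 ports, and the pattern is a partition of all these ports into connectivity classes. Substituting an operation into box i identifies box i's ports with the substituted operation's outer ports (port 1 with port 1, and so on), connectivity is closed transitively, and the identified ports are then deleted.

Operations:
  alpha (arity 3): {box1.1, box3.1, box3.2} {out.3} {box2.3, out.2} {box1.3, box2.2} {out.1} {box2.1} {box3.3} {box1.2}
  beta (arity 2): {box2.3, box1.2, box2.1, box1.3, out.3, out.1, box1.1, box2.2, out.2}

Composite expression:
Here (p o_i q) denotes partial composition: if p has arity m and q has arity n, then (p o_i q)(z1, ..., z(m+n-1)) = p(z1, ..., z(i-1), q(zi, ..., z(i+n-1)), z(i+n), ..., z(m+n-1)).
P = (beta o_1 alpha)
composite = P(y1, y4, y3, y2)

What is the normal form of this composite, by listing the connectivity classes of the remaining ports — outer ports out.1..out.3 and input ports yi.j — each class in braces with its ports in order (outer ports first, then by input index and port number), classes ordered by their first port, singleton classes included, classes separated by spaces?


Treat the ports identified at beta as solder joints: merge, then drop.
the subtree at alpha composes to {out.1} {out.2, y4.3} {out.3} {y1.1, y3.1, y3.2} {y1.2} {y1.3, y4.2} {y3.3} {y4.1} on (y1, y4, y3); out.j = own outer ports
the subtree at beta composes to {out.1, out.2, out.3, y2.1, y2.2, y2.3, y4.3} {y1.1, y3.1, y3.2} {y1.2} {y1.3, y4.2} {y3.3} {y4.1} on (y1, y4, y3, y2); out.j = own outer ports

{out.1, out.2, out.3, y2.1, y2.2, y2.3, y4.3} {y1.1, y3.1, y3.2} {y1.2} {y1.3, y4.2} {y3.3} {y4.1}


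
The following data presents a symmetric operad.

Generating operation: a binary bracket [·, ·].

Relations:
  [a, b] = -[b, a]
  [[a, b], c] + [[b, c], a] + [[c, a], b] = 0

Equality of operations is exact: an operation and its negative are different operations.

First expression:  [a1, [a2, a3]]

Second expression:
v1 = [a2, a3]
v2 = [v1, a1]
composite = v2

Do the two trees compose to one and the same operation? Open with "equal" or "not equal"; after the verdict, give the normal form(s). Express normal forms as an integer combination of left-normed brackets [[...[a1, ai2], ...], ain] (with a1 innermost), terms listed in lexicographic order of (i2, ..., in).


not equal — first [[a1, a2], a3] - [[a1, a3], a2], second -[[a1, a2], a3] + [[a1, a3], a2]

The first expression, normalized: [[a1, a2], a3] - [[a1, a3], a2]
The second expression, normalized: -[[a1, a2], a3] + [[a1, a3], a2]
Distinct normal forms: not equal.


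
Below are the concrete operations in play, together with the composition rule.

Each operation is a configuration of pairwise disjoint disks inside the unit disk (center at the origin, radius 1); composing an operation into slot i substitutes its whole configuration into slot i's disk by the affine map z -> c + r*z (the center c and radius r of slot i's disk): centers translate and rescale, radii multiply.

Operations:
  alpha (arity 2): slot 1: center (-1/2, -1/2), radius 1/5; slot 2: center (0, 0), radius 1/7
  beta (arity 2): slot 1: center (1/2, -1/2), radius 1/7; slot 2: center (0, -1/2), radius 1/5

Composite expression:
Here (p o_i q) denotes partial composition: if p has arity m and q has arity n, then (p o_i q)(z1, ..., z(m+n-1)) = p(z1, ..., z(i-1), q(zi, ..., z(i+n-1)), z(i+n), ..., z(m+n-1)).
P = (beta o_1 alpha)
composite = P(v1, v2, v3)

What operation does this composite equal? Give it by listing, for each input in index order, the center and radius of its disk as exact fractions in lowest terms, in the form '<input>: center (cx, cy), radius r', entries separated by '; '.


Each v-disk chains the slot maps above it in beta; radii multiply.
input v1: applying the 2 nested substitutions gives center (3/7, -4/7), radius 1/35
input v2: applying the 2 nested substitutions gives center (1/2, -1/2), radius 1/49
input v3: applying the 1 nested substitution gives center (0, -1/2), radius 1/5

v1: center (3/7, -4/7), radius 1/35; v2: center (1/2, -1/2), radius 1/49; v3: center (0, -1/2), radius 1/5


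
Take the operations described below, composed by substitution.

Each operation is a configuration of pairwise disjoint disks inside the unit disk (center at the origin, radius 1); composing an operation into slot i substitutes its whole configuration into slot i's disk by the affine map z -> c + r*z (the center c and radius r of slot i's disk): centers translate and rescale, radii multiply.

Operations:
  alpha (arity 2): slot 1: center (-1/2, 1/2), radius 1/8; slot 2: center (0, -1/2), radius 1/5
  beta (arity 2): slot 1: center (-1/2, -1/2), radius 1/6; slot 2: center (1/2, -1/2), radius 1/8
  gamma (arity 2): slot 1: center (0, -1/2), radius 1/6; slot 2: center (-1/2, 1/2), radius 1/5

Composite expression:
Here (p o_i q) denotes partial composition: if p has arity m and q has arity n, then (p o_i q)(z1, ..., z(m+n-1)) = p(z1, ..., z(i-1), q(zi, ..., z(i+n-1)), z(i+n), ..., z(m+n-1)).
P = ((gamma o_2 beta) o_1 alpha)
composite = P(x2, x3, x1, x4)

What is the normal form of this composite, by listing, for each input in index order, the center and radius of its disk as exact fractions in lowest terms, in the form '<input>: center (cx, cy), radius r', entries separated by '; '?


x1: center (-3/5, 2/5), radius 1/30; x2: center (-1/12, -5/12), radius 1/48; x3: center (0, -7/12), radius 1/30; x4: center (-2/5, 2/5), radius 1/40

Only the slot chain above each x matters under gamma; compose those maps.
x2 passes through 2 substitutions, ending at center (-1/12, -5/12), radius 1/48
x3 passes through 2 substitutions, ending at center (0, -7/12), radius 1/30
x1 passes through 2 substitutions, ending at center (-3/5, 2/5), radius 1/30
x4 passes through 2 substitutions, ending at center (-2/5, 2/5), radius 1/40
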